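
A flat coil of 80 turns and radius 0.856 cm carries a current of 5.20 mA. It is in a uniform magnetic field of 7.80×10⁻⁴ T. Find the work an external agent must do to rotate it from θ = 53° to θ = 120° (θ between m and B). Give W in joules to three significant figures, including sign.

m = NIA = NIπa² = 80·(0.00520)·π·(0.00856)² = 9.576×10⁻⁵ A·m².
W_ext = ΔU = −mB cosθ₂ + mB cosθ₁ = mB(cosθ₁ − cosθ₂).
W = (9.576×10⁻⁵)(7.80×10⁻⁴)·(cos53° − cos120°) = (7.469×10⁻⁸)·(+1.1018) = 8.230×10⁻⁸ J.

W ≈ 8.23×10⁻⁸ J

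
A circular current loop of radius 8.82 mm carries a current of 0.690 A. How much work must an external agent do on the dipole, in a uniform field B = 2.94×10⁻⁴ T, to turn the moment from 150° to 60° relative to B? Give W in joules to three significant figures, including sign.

Magnetic moment m = IA = Iπa² = (0.690)·π·(0.00882)² = 1.686×10⁻⁴ A·m².
W_ext = ΔU = −mB cosθ₂ + mB cosθ₁ = mB(cosθ₁ − cosθ₂).
W = (1.686×10⁻⁴)(2.94×10⁻⁴)·(cos150° − cos60°) = (4.957×10⁻⁸)·(-1.3660) = -6.771×10⁻⁸ J.

W ≈ -6.77×10⁻⁸ J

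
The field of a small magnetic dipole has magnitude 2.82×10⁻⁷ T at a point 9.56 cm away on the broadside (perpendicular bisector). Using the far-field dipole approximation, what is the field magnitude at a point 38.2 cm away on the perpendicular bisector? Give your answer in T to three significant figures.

B ≈ 4.42×10⁻⁹ T

Dipole fields scale as 1/r³ in the far field; the geometry is the same at both points.
B₂ = B₁ · (r₁/r₂)³ = 2.82×10⁻⁷ · (9.56/38.2)³.
(r₁/r₂)³ = (0.2503)³ = 0.01567.
B₂ ≈ 4.420×10⁻⁹ T.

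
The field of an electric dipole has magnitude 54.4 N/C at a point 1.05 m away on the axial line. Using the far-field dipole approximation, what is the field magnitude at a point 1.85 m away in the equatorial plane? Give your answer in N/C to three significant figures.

Dipole fields scale as 1/r³ in the far field.
The axial field is twice the equatorial field at the same r, so the geometry factor is 1/2.
E₂ = E₁ · (1/2) · (r₁/r₂)³ = 54.4 · 0.5 · (1.05/1.85)³.
(r₁/r₂)³ = (0.5676)³ = 0.1828.
E₂ ≈ 4.973 N/C.

E ≈ 4.97 N/C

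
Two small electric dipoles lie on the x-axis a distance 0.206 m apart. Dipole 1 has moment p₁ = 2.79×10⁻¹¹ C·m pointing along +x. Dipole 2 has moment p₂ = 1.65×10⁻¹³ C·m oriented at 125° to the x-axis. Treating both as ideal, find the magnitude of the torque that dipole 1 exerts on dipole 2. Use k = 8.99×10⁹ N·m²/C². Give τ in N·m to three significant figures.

τ ≈ 7.76×10⁻¹² N·m

The second dipole sits on the axis of the first, so the field there is axial: E₁ = 2kp₁/r³ along +x.
E₁ = 2(8.99×10⁹)(2.79×10⁻¹¹)/(0.206)³ = 57.38 N/C.
Torque on the second dipole: τ = p₂ E₁ sinθ.
τ = (1.65×10⁻¹³)(57.38)·sin125° = 7.756×10⁻¹² N·m.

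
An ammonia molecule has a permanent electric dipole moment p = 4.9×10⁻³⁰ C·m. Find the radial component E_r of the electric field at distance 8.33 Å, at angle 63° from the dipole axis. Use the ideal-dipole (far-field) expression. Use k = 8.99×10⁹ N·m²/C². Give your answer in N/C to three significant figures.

E_r ≈ 6.92×10⁷ N/C

For a dipole, E_r = (2kp cosθ)/r³.
kp/r³ = (8.99×10⁹)(4.90×10⁻³⁰)/(8.33×10⁻¹⁰)³ = 7.621×10⁷ N/C.
E_r = 2·7.621×10⁷·cos63° = 6.920×10⁷ N/C.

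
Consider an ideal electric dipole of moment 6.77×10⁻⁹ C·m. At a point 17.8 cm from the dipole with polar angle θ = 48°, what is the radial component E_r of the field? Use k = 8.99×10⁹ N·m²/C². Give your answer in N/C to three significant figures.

E_r ≈ 1.44×10⁴ N/C

For a dipole, E_r = (2kp cosθ)/r³.
kp/r³ = (8.99×10⁹)(6.77×10⁻⁹)/(0.178)³ = 1.079×10⁴ N/C.
E_r = 2·1.079×10⁴·cos48° = 1.444×10⁴ N/C.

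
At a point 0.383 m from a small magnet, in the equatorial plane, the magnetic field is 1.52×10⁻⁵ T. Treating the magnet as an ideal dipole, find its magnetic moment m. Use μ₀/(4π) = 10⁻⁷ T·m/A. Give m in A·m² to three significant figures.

In the equatorial plane B = (μ₀/4π)·m/r³, so m = Br³·4π/(μ₀).
m = (1.52×10⁻⁵)·(0.383)³ / (10⁻⁷) = 8.540 A·m².

m ≈ 8.54 A·m²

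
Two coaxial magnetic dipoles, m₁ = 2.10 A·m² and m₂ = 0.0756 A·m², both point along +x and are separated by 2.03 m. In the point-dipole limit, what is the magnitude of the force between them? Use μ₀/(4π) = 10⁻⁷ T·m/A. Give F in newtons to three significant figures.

On-axis B of dipole 1: B = (μ₀/4π)·2m₁/r³. Force on dipole 2: F = m₂·dB/dr.
dB/dr = −(μ₀/4π)·6m₁/r⁴, so |F| = (μ₀/4π)·6m₁m₂/r⁴.
F = 6(10⁻⁷)(2.10)(0.0756)/(2.03)⁴ = 5.609×10⁻⁹ N.

F ≈ 5.61×10⁻⁹ N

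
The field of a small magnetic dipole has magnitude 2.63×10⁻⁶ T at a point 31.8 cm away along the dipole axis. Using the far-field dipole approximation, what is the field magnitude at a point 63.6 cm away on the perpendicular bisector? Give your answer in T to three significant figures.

Dipole fields scale as 1/r³ in the far field.
The axial field is twice the equatorial field at the same r, so the geometry factor is 1/2.
B₂ = B₁ · (1/2) · (r₁/r₂)³ = 2.63×10⁻⁶ · 0.5 · (31.8/63.6)³.
(r₁/r₂)³ = (0.5)³ = 0.125.
B₂ ≈ 1.644×10⁻⁷ T.

B ≈ 1.64×10⁻⁷ T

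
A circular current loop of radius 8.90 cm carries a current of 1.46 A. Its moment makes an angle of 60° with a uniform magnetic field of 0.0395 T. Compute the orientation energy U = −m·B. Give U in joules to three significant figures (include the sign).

U ≈ -7.18×10⁻⁴ J

Magnetic moment m = IA = Iπa² = (1.46)·π·(0.0890)² = 0.03633 A·m².
U = −m·B = −mB cosθ.
U = −(0.03633)(0.0395)·cos60° = -7.175×10⁻⁴ J.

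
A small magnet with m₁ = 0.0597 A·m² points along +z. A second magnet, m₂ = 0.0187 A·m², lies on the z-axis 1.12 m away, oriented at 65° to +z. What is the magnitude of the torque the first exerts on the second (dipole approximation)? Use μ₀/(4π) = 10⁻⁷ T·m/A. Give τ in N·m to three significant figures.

τ ≈ 1.44×10⁻¹⁰ N·m

Dipole B is on the axis of dipole A, so B₁ there is axial: B₁ = (μ₀/4π)·2m₁/r³ along +z.
B₁ = 2(10⁻⁷)(0.0597)/(1.12)³ = 8.499×10⁻⁹ T.
τ = m₂ B₁ sinθ.
τ = (0.0187)(8.499×10⁻⁹)·sin65° = 1.440×10⁻¹⁰ N·m.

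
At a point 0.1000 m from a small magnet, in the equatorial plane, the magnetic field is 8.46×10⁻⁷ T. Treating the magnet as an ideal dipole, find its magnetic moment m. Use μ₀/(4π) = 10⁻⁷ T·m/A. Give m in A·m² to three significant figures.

m ≈ 0.00846 A·m²

In the equatorial plane B = (μ₀/4π)·m/r³, so m = Br³·4π/(μ₀).
m = (8.46×10⁻⁷)·(0.100)³ / (10⁻⁷) = 0.008460 A·m².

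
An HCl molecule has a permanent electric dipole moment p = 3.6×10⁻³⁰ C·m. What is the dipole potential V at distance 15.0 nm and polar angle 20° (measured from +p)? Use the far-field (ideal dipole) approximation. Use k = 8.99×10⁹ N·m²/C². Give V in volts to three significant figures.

The dipole potential is V = kp cosθ / r².
V = (8.99×10⁹)(3.60×10⁻³⁰)·cos20° / (1.50×10⁻⁸)² = 1.352×10⁻⁴ V.

V ≈ 1.35×10⁻⁴ V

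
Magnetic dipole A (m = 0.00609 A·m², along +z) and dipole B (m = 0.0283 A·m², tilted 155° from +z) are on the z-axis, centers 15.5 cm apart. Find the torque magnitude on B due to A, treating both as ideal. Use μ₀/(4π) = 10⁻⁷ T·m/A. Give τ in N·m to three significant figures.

Dipole B is on the axis of dipole A, so B₁ there is axial: B₁ = (μ₀/4π)·2m₁/r³ along +z.
B₁ = 2(10⁻⁷)(0.00609)/(0.155)³ = 3.271×10⁻⁷ T.
τ = m₂ B₁ sinθ.
τ = (0.0283)(3.271×10⁻⁷)·sin155° = 3.912×10⁻⁹ N·m.

τ ≈ 3.91×10⁻⁹ N·m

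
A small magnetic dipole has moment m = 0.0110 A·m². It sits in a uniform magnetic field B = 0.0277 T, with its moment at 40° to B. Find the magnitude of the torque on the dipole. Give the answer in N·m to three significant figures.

Torque on a magnetic dipole: τ = mB sinθ.
τ = (0.0110)(0.0277)·sin40° = 1.959×10⁻⁴ N·m.

τ ≈ 1.96×10⁻⁴ N·m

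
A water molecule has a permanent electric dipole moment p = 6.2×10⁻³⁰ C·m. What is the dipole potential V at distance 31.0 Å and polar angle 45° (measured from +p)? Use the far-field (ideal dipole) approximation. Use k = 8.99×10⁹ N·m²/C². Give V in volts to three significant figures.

The dipole potential is V = kp cosθ / r².
V = (8.99×10⁹)(6.20×10⁻³⁰)·cos45° / (3.10×10⁻⁹)² = 0.004101 V.

V ≈ 0.00410 V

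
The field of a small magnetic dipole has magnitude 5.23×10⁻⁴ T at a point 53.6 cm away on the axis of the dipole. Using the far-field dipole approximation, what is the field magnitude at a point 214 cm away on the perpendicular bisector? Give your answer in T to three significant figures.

B ≈ 4.11×10⁻⁶ T

Dipole fields scale as 1/r³ in the far field.
The axial field is twice the equatorial field at the same r, so the geometry factor is 1/2.
B₂ = B₁ · (1/2) · (r₁/r₂)³ = 5.23×10⁻⁴ · 0.5 · (53.6/214)³.
(r₁/r₂)³ = (0.2505)³ = 0.01571.
B₂ ≈ 4.109×10⁻⁶ T.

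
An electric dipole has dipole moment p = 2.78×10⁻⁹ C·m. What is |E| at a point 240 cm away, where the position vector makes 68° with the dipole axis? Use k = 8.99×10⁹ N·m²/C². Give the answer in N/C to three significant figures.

E ≈ 2.16 N/C

At angle θ the dipole field magnitude is E = (kp/r³)·√(1 + 3cos²θ).
kp/r³ = (8.99×10⁹)(2.78×10⁻⁹) / (2.40)³ = 1.808 N/C.
√(1 + 3cos²68°) = √(1 + 3·0.1403) = √1.4210 ≈ 1.1921.
E ≈ 1.808 × 1.192 = 2.155 N/C.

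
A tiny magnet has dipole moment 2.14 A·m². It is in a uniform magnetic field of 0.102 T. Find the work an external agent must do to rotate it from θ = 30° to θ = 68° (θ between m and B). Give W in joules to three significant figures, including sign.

W ≈ 0.107 J

W_ext = ΔU = −mB cosθ₂ + mB cosθ₁ = mB(cosθ₁ − cosθ₂).
W = (2.14)(0.102)·(cos30° − cos68°) = (0.2183)·(+0.4914) = 0.1073 J.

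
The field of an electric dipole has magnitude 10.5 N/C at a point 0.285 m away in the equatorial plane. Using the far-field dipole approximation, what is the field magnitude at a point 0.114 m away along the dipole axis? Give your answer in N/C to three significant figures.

E ≈ 328 N/C

Dipole fields scale as 1/r³ in the far field.
The axial field is twice the equatorial field at the same r, so the geometry factor is 2/1.
E₂ = E₁ · (2/1) · (r₁/r₂)³ = 10.5 · 2 · (0.285/0.114)³.
(r₁/r₂)³ = (2.5)³ = 15.62.
E₂ ≈ 328.1 N/C.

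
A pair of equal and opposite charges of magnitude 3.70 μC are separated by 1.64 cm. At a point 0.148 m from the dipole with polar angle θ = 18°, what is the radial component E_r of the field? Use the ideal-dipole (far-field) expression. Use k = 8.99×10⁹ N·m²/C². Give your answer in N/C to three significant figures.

E_r ≈ 3.20×10⁵ N/C

Dipole moment p = qd = (3.70×10⁻⁶ C)(0.0164 m) = 6.068×10⁻⁸ C·m.
For a dipole, E_r = (2kp cosθ)/r³.
kp/r³ = (8.99×10⁹)(6.068×10⁻⁸)/(0.148)³ = 1.683×10⁵ N/C.
E_r = 2·1.683×10⁵·cos18° = 3.201×10⁵ N/C.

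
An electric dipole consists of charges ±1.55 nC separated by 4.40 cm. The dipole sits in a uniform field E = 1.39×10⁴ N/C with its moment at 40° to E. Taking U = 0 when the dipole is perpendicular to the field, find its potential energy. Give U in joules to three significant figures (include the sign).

Dipole moment p = qd = (1.55×10⁻⁹ C)(0.0440 m) = 6.82×10⁻¹¹ C·m.
U = −p·E = −pE cosθ.
U = −(6.82×10⁻¹¹)(1.39×10⁴)·cos40° = -7.262×10⁻⁷ J.

U ≈ -7.26×10⁻⁷ J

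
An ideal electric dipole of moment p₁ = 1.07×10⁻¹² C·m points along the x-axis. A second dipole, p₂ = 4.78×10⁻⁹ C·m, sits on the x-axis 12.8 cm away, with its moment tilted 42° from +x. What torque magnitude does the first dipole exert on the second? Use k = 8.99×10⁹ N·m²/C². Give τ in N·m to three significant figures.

τ ≈ 2.93×10⁻⁸ N·m

The second dipole sits on the axis of the first, so the field there is axial: E₁ = 2kp₁/r³ along +x.
E₁ = 2(8.99×10⁹)(1.07×10⁻¹²)/(0.128)³ = 9.174 N/C.
Torque on the second dipole: τ = p₂ E₁ sinθ.
τ = (4.78×10⁻⁹)(9.174)·sin42° = 2.934×10⁻⁸ N·m.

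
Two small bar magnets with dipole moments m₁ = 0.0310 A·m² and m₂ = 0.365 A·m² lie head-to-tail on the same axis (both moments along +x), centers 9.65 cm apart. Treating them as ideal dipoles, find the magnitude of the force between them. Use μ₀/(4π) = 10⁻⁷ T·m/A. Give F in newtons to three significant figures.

F ≈ 7.83×10⁻⁵ N

On-axis B of dipole 1: B = (μ₀/4π)·2m₁/r³. Force on dipole 2: F = m₂·dB/dr.
dB/dr = −(μ₀/4π)·6m₁/r⁴, so |F| = (μ₀/4π)·6m₁m₂/r⁴.
F = 6(10⁻⁷)(0.0310)(0.365)/(0.0965)⁴ = 7.829×10⁻⁵ N.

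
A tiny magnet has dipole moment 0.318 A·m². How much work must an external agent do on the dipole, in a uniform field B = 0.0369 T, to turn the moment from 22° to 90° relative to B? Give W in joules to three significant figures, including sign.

W ≈ 0.0109 J

W_ext = ΔU = −mB cosθ₂ + mB cosθ₁ = mB(cosθ₁ − cosθ₂).
W = (0.318)(0.0369)·(cos22° − cos90°) = (0.01173)·(+0.9272) = 0.01088 J.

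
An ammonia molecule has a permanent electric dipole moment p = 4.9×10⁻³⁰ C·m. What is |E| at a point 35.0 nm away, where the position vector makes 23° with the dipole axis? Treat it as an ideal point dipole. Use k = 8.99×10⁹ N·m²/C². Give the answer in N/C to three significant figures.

E ≈ 1930 N/C

At angle θ the dipole field magnitude is E = (kp/r³)·√(1 + 3cos²θ).
kp/r³ = (8.99×10⁹)(4.90×10⁻³⁰) / (3.50×10⁻⁸)³ = 1027 N/C.
√(1 + 3cos²23°) = √(1 + 3·0.8473) = √3.5420 ≈ 1.8820.
E ≈ 1027 × 1.882 = 1934 N/C.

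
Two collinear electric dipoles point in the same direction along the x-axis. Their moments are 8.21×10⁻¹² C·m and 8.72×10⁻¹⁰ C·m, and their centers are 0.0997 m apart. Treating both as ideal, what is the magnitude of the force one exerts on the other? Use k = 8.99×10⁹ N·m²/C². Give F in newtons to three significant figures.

F ≈ 3.91×10⁻⁶ N

On-axis field of dipole 1 at distance r: E = 2kp₁/r³. Force on dipole 2 is F = p₂·dE/dr (gradient along axis).
dE/dr = −6kp₁/r⁴, so |F| = 6kp₁p₂/r⁴ (attractive for aligned moments).
F = 6(8.99×10⁹)(8.21×10⁻¹²)(8.72×10⁻¹⁰)/(0.0997)⁴ = 3.908×10⁻⁶ N.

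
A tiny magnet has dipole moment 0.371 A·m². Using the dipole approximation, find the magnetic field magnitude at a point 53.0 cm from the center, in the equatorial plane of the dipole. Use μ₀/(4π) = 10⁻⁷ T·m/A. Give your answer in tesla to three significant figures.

B ≈ 2.49×10⁻⁷ T

In the equatorial plane B = (μ₀/4π)·m/r³ (half the axial value).
B = (10⁻⁷)·(0.371) / (0.530)³ = 2.492×10⁻⁷ T.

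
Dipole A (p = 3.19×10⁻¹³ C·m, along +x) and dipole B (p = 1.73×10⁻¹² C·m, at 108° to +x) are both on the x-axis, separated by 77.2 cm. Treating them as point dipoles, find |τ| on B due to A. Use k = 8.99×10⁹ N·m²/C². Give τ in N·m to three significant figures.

The second dipole sits on the axis of the first, so the field there is axial: E₁ = 2kp₁/r³ along +x.
E₁ = 2(8.99×10⁹)(3.19×10⁻¹³)/(0.772)³ = 0.01247 N/C.
Torque on the second dipole: τ = p₂ E₁ sinθ.
τ = (1.73×10⁻¹²)(0.01247)·sin108° = 2.051×10⁻¹⁴ N·m.

τ ≈ 2.05×10⁻¹⁴ N·m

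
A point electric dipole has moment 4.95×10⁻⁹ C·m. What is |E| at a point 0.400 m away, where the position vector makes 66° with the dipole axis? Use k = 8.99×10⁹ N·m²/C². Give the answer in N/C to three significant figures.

At angle θ the dipole field magnitude is E = (kp/r³)·√(1 + 3cos²θ).
kp/r³ = (8.99×10⁹)(4.95×10⁻⁹) / (0.400)³ = 695.3 N/C.
√(1 + 3cos²66°) = √(1 + 3·0.1654) = √1.4963 ≈ 1.2232.
E ≈ 695.3 × 1.223 = 850.5 N/C.

E ≈ 851 N/C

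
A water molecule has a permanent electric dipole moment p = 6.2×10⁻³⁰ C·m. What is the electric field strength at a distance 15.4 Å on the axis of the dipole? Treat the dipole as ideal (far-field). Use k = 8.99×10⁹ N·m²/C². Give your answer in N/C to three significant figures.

E ≈ 3.05×10⁷ N/C

On the dipole axis E = 2kp/r³.
E = 2·(8.99×10⁹)(6.20×10⁻³⁰) / (1.54×10⁻⁹)³ = 3.052×10⁷ N/C.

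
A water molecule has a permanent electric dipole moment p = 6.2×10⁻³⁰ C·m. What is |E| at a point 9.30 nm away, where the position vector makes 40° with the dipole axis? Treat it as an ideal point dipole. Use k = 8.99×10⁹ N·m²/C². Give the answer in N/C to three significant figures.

At angle θ the dipole field magnitude is E = (kp/r³)·√(1 + 3cos²θ).
kp/r³ = (8.99×10⁹)(6.20×10⁻³⁰) / (9.30×10⁻⁹)³ = 6.930×10⁴ N/C.
√(1 + 3cos²40°) = √(1 + 3·0.5868) = √2.7605 ≈ 1.6615.
E ≈ 6.930×10⁴ × 1.661 = 1.151×10⁵ N/C.

E ≈ 1.15×10⁵ N/C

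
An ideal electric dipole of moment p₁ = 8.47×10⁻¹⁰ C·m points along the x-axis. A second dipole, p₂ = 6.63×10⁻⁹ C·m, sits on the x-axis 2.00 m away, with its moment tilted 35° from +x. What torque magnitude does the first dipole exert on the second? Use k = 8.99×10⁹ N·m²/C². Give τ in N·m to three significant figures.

τ ≈ 7.24×10⁻⁹ N·m

The second dipole sits on the axis of the first, so the field there is axial: E₁ = 2kp₁/r³ along +x.
E₁ = 2(8.99×10⁹)(8.47×10⁻¹⁰)/(2.00)³ = 1.904 N/C.
Torque on the second dipole: τ = p₂ E₁ sinθ.
τ = (6.63×10⁻⁹)(1.904)·sin35° = 7.239×10⁻⁹ N·m.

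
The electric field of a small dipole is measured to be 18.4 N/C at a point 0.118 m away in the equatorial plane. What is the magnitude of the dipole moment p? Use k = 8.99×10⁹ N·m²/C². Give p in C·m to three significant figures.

In the equatorial plane E = kp/r³, so p = Er³/(k).
p = (18.4)·(0.118)³ / (8.99×10⁹) = 3.363×10⁻¹² C·m.

p ≈ 3.36×10⁻¹² C·m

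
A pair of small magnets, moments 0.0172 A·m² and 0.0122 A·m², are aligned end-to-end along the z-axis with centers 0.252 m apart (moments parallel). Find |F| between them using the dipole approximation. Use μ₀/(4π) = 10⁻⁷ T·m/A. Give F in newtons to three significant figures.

F ≈ 3.12×10⁻⁸ N

On-axis B of dipole 1: B = (μ₀/4π)·2m₁/r³. Force on dipole 2: F = m₂·dB/dr.
dB/dr = −(μ₀/4π)·6m₁/r⁴, so |F| = (μ₀/4π)·6m₁m₂/r⁴.
F = 6(10⁻⁷)(0.0172)(0.0122)/(0.252)⁴ = 3.122×10⁻⁸ N.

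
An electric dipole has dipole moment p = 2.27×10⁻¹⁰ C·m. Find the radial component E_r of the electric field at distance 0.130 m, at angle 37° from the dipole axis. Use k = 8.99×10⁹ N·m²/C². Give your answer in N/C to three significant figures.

E_r ≈ 1480 N/C

For a dipole, E_r = (2kp cosθ)/r³.
kp/r³ = (8.99×10⁹)(2.27×10⁻¹⁰)/(0.130)³ = 928.9 N/C.
E_r = 2·928.9·cos37° = 1484 N/C.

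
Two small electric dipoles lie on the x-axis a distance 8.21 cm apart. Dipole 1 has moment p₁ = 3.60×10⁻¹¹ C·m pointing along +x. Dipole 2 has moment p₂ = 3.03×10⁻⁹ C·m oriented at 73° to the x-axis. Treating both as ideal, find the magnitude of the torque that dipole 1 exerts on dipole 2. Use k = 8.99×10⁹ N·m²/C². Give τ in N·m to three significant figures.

τ ≈ 3.39×10⁻⁶ N·m

The second dipole sits on the axis of the first, so the field there is axial: E₁ = 2kp₁/r³ along +x.
E₁ = 2(8.99×10⁹)(3.60×10⁻¹¹)/(0.0821)³ = 1170 N/C.
Torque on the second dipole: τ = p₂ E₁ sinθ.
τ = (3.03×10⁻⁹)(1170)·sin73° = 3.389×10⁻⁶ N·m.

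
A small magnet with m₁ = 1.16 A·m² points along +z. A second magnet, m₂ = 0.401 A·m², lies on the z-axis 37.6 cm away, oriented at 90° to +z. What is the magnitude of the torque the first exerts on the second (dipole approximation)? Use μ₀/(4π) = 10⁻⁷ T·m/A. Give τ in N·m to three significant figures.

Dipole B is on the axis of dipole A, so B₁ there is axial: B₁ = (μ₀/4π)·2m₁/r³ along +z.
B₁ = 2(10⁻⁷)(1.16)/(0.376)³ = 4.364×10⁻⁶ T.
τ = m₂ B₁ sinθ.
τ = (0.401)(4.364×10⁻⁶)·sin90° = 1.750×10⁻⁶ N·m.

τ ≈ 1.75×10⁻⁶ N·m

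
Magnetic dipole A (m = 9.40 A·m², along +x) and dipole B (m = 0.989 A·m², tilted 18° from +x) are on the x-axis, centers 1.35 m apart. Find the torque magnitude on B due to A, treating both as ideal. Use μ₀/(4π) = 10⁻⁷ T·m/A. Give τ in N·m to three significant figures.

τ ≈ 2.34×10⁻⁷ N·m

Dipole B is on the axis of dipole A, so B₁ there is axial: B₁ = (μ₀/4π)·2m₁/r³ along +x.
B₁ = 2(10⁻⁷)(9.40)/(1.35)³ = 7.641×10⁻⁷ T.
τ = m₂ B₁ sinθ.
τ = (0.989)(7.641×10⁻⁷)·sin18° = 2.335×10⁻⁷ N·m.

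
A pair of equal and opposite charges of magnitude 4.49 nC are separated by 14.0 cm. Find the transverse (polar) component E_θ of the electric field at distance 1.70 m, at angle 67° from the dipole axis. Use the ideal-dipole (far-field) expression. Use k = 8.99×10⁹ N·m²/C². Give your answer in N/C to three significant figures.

Dipole moment p = qd = (4.49×10⁻⁹ C)(0.140 m) = 6.286×10⁻¹⁰ C·m.
For a dipole, E_θ = (kp sinθ)/r³.
kp/r³ = (8.99×10⁹)(6.286×10⁻¹⁰)/(1.70)³ = 1.150 N/C.
E_θ = 1.150·sin67° = 1.059 N/C.

E_θ ≈ 1.06 N/C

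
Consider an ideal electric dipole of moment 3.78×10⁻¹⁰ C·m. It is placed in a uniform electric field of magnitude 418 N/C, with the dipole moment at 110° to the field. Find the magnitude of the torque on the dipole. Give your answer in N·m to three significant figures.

Torque on an electric dipole: τ = pE sinθ.
τ = (3.78×10⁻¹⁰)(418)·sin110° = 1.485×10⁻⁷ N·m.

τ ≈ 1.48×10⁻⁷ N·m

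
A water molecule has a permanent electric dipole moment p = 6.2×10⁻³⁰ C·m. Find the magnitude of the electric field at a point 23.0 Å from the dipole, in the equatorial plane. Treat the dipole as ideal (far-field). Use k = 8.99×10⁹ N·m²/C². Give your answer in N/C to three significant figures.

E ≈ 4.58×10⁶ N/C

On the perpendicular bisector E = kp/r³ (half the axial value at the same distance).
E = (8.99×10⁹)(6.20×10⁻³⁰) / (2.30×10⁻⁹)³ = 4.581×10⁶ N/C.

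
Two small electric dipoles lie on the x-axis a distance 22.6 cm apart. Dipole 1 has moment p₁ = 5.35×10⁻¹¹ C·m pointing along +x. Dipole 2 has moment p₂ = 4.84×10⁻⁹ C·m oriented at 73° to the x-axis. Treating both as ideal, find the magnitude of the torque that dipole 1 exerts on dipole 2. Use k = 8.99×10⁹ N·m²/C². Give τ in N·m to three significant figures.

τ ≈ 3.86×10⁻⁷ N·m

The second dipole sits on the axis of the first, so the field there is axial: E₁ = 2kp₁/r³ along +x.
E₁ = 2(8.99×10⁹)(5.35×10⁻¹¹)/(0.226)³ = 83.33 N/C.
Torque on the second dipole: τ = p₂ E₁ sinθ.
τ = (4.84×10⁻⁹)(83.33)·sin73° = 3.857×10⁻⁷ N·m.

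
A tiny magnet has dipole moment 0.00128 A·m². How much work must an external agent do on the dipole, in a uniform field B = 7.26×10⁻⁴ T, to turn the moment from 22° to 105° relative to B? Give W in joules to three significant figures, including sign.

W ≈ 1.10×10⁻⁶ J

W_ext = ΔU = −mB cosθ₂ + mB cosθ₁ = mB(cosθ₁ − cosθ₂).
W = (0.00128)(7.26×10⁻⁴)·(cos22° − cos105°) = (9.293×10⁻⁷)·(+1.1860) = 1.102×10⁻⁶ J.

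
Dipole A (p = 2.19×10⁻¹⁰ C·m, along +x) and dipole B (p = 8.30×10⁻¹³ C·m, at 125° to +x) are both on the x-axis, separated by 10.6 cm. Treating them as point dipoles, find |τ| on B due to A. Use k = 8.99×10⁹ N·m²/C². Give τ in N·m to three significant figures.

The second dipole sits on the axis of the first, so the field there is axial: E₁ = 2kp₁/r³ along +x.
E₁ = 2(8.99×10⁹)(2.19×10⁻¹⁰)/(0.106)³ = 3306 N/C.
Torque on the second dipole: τ = p₂ E₁ sinθ.
τ = (8.30×10⁻¹³)(3306)·sin125° = 2.248×10⁻⁹ N·m.

τ ≈ 2.25×10⁻⁹ N·m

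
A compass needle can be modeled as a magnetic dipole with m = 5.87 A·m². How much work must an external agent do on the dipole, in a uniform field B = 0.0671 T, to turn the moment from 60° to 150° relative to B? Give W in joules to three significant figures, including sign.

W ≈ 0.538 J

W_ext = ΔU = −mB cosθ₂ + mB cosθ₁ = mB(cosθ₁ − cosθ₂).
W = (5.87)(0.0671)·(cos60° − cos150°) = (0.3939)·(+1.3660) = 0.5380 J.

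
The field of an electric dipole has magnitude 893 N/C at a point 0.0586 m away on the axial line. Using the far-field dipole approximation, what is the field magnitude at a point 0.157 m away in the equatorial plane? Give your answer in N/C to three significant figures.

Dipole fields scale as 1/r³ in the far field.
The axial field is twice the equatorial field at the same r, so the geometry factor is 1/2.
E₂ = E₁ · (1/2) · (r₁/r₂)³ = 893 · 0.5 · (0.0586/0.157)³.
(r₁/r₂)³ = (0.3732)³ = 0.052.
E₂ ≈ 23.22 N/C.

E ≈ 23.2 N/C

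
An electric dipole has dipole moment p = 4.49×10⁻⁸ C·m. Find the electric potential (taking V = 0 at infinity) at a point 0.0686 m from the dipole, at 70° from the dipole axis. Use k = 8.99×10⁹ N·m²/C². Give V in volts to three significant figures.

The dipole potential is V = kp cosθ / r².
V = (8.99×10⁹)(4.49×10⁻⁸)·cos70° / (0.0686)² = 2.934×10⁴ V.

V ≈ 2.93×10⁴ V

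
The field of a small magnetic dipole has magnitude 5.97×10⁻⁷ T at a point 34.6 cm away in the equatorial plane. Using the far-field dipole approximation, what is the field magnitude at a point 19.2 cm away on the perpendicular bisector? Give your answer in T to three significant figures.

Dipole fields scale as 1/r³ in the far field; the geometry is the same at both points.
B₂ = B₁ · (r₁/r₂)³ = 5.97×10⁻⁷ · (34.6/19.2)³.
(r₁/r₂)³ = (1.802)³ = 5.852.
B₂ ≈ 3.494×10⁻⁶ T.

B ≈ 3.49×10⁻⁶ T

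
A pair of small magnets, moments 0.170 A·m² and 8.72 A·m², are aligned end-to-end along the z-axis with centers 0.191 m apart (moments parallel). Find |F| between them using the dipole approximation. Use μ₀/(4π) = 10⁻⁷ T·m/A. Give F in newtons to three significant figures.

F ≈ 6.68×10⁻⁴ N

On-axis B of dipole 1: B = (μ₀/4π)·2m₁/r³. Force on dipole 2: F = m₂·dB/dr.
dB/dr = −(μ₀/4π)·6m₁/r⁴, so |F| = (μ₀/4π)·6m₁m₂/r⁴.
F = 6(10⁻⁷)(0.170)(8.72)/(0.191)⁴ = 6.683×10⁻⁴ N.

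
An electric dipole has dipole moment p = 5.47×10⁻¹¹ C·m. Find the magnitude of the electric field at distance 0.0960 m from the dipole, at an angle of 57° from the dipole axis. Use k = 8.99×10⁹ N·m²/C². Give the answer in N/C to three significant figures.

E ≈ 764 N/C

At angle θ the dipole field magnitude is E = (kp/r³)·√(1 + 3cos²θ).
kp/r³ = (8.99×10⁹)(5.47×10⁻¹¹) / (0.0960)³ = 555.8 N/C.
√(1 + 3cos²57°) = √(1 + 3·0.2966) = √1.8899 ≈ 1.3747.
E ≈ 555.8 × 1.375 = 764.1 N/C.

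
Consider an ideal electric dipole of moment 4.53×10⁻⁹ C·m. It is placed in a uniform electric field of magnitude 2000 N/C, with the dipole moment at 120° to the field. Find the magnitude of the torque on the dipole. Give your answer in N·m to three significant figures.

Torque on an electric dipole: τ = pE sinθ.
τ = (4.53×10⁻⁹)(2000)·sin120° = 7.846×10⁻⁶ N·m.

τ ≈ 7.85×10⁻⁶ N·m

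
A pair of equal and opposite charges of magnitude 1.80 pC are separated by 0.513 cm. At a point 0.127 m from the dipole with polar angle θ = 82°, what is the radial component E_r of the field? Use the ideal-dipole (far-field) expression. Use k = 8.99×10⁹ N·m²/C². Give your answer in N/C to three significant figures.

Dipole moment p = qd = (1.80×10⁻¹² C)(0.00513 m) = 9.234×10⁻¹⁵ C·m.
For a dipole, E_r = (2kp cosθ)/r³.
kp/r³ = (8.99×10⁹)(9.234×10⁻¹⁵)/(0.127)³ = 0.04053 N/C.
E_r = 2·0.04053·cos82° = 0.01128 N/C.

E_r ≈ 0.0113 N/C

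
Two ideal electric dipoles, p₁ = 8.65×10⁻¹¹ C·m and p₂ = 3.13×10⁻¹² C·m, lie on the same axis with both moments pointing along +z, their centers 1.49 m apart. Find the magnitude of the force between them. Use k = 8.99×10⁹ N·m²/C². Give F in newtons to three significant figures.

F ≈ 2.96×10⁻¹² N

On-axis field of dipole 1 at distance r: E = 2kp₁/r³. Force on dipole 2 is F = p₂·dE/dr (gradient along axis).
dE/dr = −6kp₁/r⁴, so |F| = 6kp₁p₂/r⁴ (attractive for aligned moments).
F = 6(8.99×10⁹)(8.65×10⁻¹¹)(3.13×10⁻¹²)/(1.49)⁴ = 2.963×10⁻¹² N.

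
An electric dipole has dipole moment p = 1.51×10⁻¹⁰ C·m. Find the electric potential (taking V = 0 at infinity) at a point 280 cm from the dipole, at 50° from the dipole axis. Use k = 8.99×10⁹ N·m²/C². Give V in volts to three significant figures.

V ≈ 0.111 V

The dipole potential is V = kp cosθ / r².
V = (8.99×10⁹)(1.51×10⁻¹⁰)·cos50° / (2.80)² = 0.1113 V.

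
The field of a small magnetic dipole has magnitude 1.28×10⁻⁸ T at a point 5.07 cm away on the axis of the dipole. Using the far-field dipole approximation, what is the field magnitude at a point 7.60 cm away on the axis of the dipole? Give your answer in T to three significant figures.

Dipole fields scale as 1/r³ in the far field; the geometry is the same at both points.
B₂ = B₁ · (r₁/r₂)³ = 1.28×10⁻⁸ · (5.07/7.60)³.
(r₁/r₂)³ = (0.6671)³ = 0.2969.
B₂ ≈ 3.800×10⁻⁹ T.

B ≈ 3.80×10⁻⁹ T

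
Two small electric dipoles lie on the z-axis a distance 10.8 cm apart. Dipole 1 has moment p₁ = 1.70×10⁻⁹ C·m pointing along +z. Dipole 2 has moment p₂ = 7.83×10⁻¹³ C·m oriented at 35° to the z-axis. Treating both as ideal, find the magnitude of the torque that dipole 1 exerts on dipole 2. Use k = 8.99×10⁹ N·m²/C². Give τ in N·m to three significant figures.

The second dipole sits on the axis of the first, so the field there is axial: E₁ = 2kp₁/r³ along +z.
E₁ = 2(8.99×10⁹)(1.70×10⁻⁹)/(0.108)³ = 2.426×10⁴ N/C.
Torque on the second dipole: τ = p₂ E₁ sinθ.
τ = (7.83×10⁻¹³)(2.426×10⁴)·sin35° = 1.090×10⁻⁸ N·m.

τ ≈ 1.09×10⁻⁸ N·m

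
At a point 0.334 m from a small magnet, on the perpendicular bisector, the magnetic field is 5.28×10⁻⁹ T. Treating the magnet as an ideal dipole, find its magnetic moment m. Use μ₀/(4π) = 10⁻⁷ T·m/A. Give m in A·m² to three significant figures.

In the equatorial plane B = (μ₀/4π)·m/r³, so m = Br³·4π/(μ₀).
m = (5.28×10⁻⁹)·(0.334)³ / (10⁻⁷) = 0.001967 A·m².

m ≈ 0.00197 A·m²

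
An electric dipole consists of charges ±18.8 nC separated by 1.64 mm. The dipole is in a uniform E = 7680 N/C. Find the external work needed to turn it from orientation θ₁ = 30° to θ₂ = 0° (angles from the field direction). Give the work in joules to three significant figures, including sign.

Dipole moment p = qd = (1.88×10⁻⁸ C)(0.00164 m) = 3.083×10⁻¹¹ C·m.
W_ext = ΔU = U(θ₂) − U(θ₁) = −pE cosθ₂ − (−pE cosθ₁) = pE(cosθ₁ − cosθ₂).
W = (3.083×10⁻¹¹)(7680)·(cos30° − cos0°) = (2.368×10⁻⁷)·(-0.1340) = -3.172×10⁻⁸ J.

W ≈ -3.17×10⁻⁸ J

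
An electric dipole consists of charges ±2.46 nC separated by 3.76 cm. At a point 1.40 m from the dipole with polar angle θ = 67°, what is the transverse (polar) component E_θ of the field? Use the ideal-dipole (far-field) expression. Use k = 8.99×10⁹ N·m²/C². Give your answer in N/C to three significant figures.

E_θ ≈ 0.279 N/C

Dipole moment p = qd = (2.46×10⁻⁹ C)(0.0376 m) = 9.25×10⁻¹¹ C·m.
For a dipole, E_θ = (kp sinθ)/r³.
kp/r³ = (8.99×10⁹)(9.25×10⁻¹¹)/(1.40)³ = 0.3031 N/C.
E_θ = 0.3031·sin67° = 0.2790 N/C.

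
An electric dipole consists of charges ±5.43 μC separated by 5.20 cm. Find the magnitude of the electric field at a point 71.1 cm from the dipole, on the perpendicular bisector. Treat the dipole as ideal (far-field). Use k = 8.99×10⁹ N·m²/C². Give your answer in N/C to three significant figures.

Dipole moment p = qd = (5.43×10⁻⁶ C)(0.0520 m) = 2.824×10⁻⁷ C·m.
On the perpendicular bisector E = kp/r³ (half the axial value at the same distance).
E = (8.99×10⁹)(2.824×10⁻⁷) / (0.711)³ = 7063 N/C.

E ≈ 7060 N/C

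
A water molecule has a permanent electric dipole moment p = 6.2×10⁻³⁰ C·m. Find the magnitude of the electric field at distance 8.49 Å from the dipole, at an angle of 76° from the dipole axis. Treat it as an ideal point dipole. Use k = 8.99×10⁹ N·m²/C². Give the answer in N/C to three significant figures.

At angle θ the dipole field magnitude is E = (kp/r³)·√(1 + 3cos²θ).
kp/r³ = (8.99×10⁹)(6.20×10⁻³⁰) / (8.49×10⁻¹⁰)³ = 9.108×10⁷ N/C.
√(1 + 3cos²76°) = √(1 + 3·0.0585) = √1.1756 ≈ 1.0842.
E ≈ 9.108×10⁷ × 1.084 = 9.875×10⁷ N/C.

E ≈ 9.88×10⁷ N/C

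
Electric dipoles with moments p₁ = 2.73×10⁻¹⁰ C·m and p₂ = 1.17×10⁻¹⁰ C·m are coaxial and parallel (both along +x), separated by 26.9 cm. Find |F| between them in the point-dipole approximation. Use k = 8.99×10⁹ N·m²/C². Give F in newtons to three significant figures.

On-axis field of dipole 1 at distance r: E = 2kp₁/r³. Force on dipole 2 is F = p₂·dE/dr (gradient along axis).
dE/dr = −6kp₁/r⁴, so |F| = 6kp₁p₂/r⁴ (attractive for aligned moments).
F = 6(8.99×10⁹)(2.73×10⁻¹⁰)(1.17×10⁻¹⁰)/(0.269)⁴ = 3.290×10⁻⁷ N.

F ≈ 3.29×10⁻⁷ N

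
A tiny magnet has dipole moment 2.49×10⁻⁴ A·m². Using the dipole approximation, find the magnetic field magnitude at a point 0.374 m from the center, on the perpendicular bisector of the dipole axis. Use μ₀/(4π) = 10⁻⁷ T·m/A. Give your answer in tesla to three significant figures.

In the equatorial plane B = (μ₀/4π)·m/r³ (half the axial value).
B = (10⁻⁷)·(2.49×10⁻⁴) / (0.374)³ = 4.760×10⁻¹⁰ T.

B ≈ 4.76×10⁻¹⁰ T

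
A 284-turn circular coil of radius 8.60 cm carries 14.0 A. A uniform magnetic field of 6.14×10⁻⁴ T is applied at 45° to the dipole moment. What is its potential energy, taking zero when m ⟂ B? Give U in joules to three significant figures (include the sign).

U ≈ -0.0401 J

m = NIA = NIπa² = 284·(14.0)·π·(0.0860)² = 92.38 A·m².
U = −m·B = −mB cosθ.
U = −(92.38)(6.14×10⁻⁴)·cos45° = -0.04011 J.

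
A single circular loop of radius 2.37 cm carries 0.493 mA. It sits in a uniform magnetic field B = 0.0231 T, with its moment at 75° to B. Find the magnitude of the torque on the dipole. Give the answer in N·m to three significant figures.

τ ≈ 1.94×10⁻⁸ N·m

Magnetic moment m = IA = Iπa² = (4.93×10⁻⁴)·π·(0.0237)² = 8.699×10⁻⁷ A·m².
Torque on a magnetic dipole: τ = mB sinθ.
τ = (8.699×10⁻⁷)(0.0231)·sin75° = 1.941×10⁻⁸ N·m.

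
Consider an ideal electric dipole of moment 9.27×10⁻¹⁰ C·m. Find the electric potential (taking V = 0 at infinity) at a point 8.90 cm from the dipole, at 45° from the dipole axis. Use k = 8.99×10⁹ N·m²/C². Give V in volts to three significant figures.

The dipole potential is V = kp cosθ / r².
V = (8.99×10⁹)(9.27×10⁻¹⁰)·cos45° / (0.0890)² = 744.0 V.

V ≈ 744 V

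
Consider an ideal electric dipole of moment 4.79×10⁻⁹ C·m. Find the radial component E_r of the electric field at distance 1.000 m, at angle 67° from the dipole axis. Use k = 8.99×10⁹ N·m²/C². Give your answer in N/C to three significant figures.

For a dipole, E_r = (2kp cosθ)/r³.
kp/r³ = (8.99×10⁹)(4.79×10⁻⁹)/(1.00)³ = 43.06 N/C.
E_r = 2·43.06·cos67° = 33.65 N/C.

E_r ≈ 33.7 N/C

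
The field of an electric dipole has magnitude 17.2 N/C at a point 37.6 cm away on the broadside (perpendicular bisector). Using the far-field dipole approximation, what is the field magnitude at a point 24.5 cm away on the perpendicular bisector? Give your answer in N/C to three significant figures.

Dipole fields scale as 1/r³ in the far field; the geometry is the same at both points.
E₂ = E₁ · (r₁/r₂)³ = 17.2 · (37.6/24.5)³.
(r₁/r₂)³ = (1.535)³ = 3.615.
E₂ ≈ 62.17 N/C.

E ≈ 62.2 N/C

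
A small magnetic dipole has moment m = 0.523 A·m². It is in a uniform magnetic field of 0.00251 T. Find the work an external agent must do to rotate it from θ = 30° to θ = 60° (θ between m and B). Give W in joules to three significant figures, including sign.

W_ext = ΔU = −mB cosθ₂ + mB cosθ₁ = mB(cosθ₁ − cosθ₂).
W = (0.523)(0.00251)·(cos30° − cos60°) = (0.001313)·(+0.3660) = 4.805×10⁻⁴ J.

W ≈ 4.80×10⁻⁴ J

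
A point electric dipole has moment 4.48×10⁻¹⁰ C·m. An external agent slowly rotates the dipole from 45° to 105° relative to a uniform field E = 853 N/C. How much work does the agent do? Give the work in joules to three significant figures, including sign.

W_ext = ΔU = U(θ₂) − U(θ₁) = −pE cosθ₂ − (−pE cosθ₁) = pE(cosθ₁ − cosθ₂).
W = (4.48×10⁻¹⁰)(853)·(cos45° − cos105°) = (3.821×10⁻⁷)·(+0.9659) = 3.691×10⁻⁷ J.

W ≈ 3.69×10⁻⁷ J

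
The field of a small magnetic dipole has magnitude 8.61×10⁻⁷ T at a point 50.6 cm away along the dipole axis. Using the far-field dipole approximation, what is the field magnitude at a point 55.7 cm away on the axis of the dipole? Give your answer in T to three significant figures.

Dipole fields scale as 1/r³ in the far field; the geometry is the same at both points.
B₂ = B₁ · (r₁/r₂)³ = 8.61×10⁻⁷ · (50.6/55.7)³.
(r₁/r₂)³ = (0.9084)³ = 0.7497.
B₂ ≈ 6.455×10⁻⁷ T.

B ≈ 6.45×10⁻⁷ T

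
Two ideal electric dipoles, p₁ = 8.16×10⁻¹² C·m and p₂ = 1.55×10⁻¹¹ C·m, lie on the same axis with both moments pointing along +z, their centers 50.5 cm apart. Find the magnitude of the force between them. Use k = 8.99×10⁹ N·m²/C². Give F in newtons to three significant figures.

On-axis field of dipole 1 at distance r: E = 2kp₁/r³. Force on dipole 2 is F = p₂·dE/dr (gradient along axis).
dE/dr = −6kp₁/r⁴, so |F| = 6kp₁p₂/r⁴ (attractive for aligned moments).
F = 6(8.99×10⁹)(8.16×10⁻¹²)(1.55×10⁻¹¹)/(0.505)⁴ = 1.049×10⁻¹⁰ N.

F ≈ 1.05×10⁻¹⁰ N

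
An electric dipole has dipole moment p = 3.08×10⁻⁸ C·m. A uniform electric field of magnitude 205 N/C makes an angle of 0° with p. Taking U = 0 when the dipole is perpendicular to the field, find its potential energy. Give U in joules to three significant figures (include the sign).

U = −p·E = −pE cosθ.
U = −(3.08×10⁻⁸)(205)·cos0° = -6.314×10⁻⁶ J.

U ≈ -6.31×10⁻⁶ J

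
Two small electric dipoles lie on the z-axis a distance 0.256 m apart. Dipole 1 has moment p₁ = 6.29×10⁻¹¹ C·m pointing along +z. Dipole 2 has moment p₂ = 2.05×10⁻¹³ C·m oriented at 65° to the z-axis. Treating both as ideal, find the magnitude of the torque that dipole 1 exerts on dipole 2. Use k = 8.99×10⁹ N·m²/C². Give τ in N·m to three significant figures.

The second dipole sits on the axis of the first, so the field there is axial: E₁ = 2kp₁/r³ along +z.
E₁ = 2(8.99×10⁹)(6.29×10⁻¹¹)/(0.256)³ = 67.41 N/C.
Torque on the second dipole: τ = p₂ E₁ sinθ.
τ = (2.05×10⁻¹³)(67.41)·sin65° = 1.252×10⁻¹¹ N·m.

τ ≈ 1.25×10⁻¹¹ N·m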